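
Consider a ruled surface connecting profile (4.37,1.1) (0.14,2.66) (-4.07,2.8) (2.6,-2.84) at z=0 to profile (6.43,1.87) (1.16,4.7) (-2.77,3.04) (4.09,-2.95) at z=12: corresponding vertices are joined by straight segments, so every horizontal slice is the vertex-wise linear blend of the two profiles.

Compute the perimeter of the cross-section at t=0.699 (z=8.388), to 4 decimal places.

Perimeter at t=0.699: 23.7352

Cross-section at t=0.699: each vertex is (1-t)·p0[i] + t·p1[i].
  v1: (1-0.699)·(4.37,1.1) + 0.699·(6.43,1.87) = (5.8099,1.6382)
  v2: (1-0.699)·(0.14,2.66) + 0.699·(1.16,4.7) = (0.8530,4.0860)
  v3: (1-0.699)·(-4.07,2.8) + 0.699·(-2.77,3.04) = (-3.1613,2.9678)
  v4: (1-0.699)·(2.6,-2.84) + 0.699·(4.09,-2.95) = (3.6415,-2.9169)
Perimeter = Σ |v_{i+1} − v_i|:
  edge 1→2: √(-4.9570² + 2.4477²) = 5.5284 (running 5.5284)
  edge 2→3: √(-4.0143² + -1.1182²) = 4.1671 (running 9.6955)
  edge 3→4: √(6.8028² + -5.8847²) = 8.9949 (running 18.6903)
  edge 4→1: √(2.1684² + 4.5551²) = 5.0449 (running 23.7352)
Perimeter = 23.7352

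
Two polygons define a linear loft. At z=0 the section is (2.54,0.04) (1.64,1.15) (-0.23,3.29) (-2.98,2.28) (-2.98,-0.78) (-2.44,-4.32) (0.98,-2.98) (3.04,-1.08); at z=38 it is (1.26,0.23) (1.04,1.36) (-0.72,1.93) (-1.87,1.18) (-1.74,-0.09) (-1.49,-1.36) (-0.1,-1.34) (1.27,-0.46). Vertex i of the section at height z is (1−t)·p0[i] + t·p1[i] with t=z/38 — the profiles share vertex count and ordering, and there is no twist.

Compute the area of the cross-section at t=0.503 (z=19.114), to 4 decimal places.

Area at t=0.503: 17.1108

Cross-section at t=0.503: each vertex is (1-t)·p0[i] + t·p1[i].
  v1: (1-0.503)·(2.54,0.04) + 0.503·(1.26,0.23) = (1.8962,0.1356)
  v2: (1-0.503)·(1.64,1.15) + 0.503·(1.04,1.36) = (1.3382,1.2556)
  v3: (1-0.503)·(-0.23,3.29) + 0.503·(-0.72,1.93) = (-0.4765,2.6059)
  v4: (1-0.503)·(-2.98,2.28) + 0.503·(-1.87,1.18) = (-2.4217,1.7267)
  v5: (1-0.503)·(-2.98,-0.78) + 0.503·(-1.74,-0.09) = (-2.3563,-0.4329)
  v6: (1-0.503)·(-2.44,-4.32) + 0.503·(-1.49,-1.36) = (-1.9621,-2.8311)
  v7: (1-0.503)·(0.98,-2.98) + 0.503·(-0.1,-1.34) = (0.4368,-2.1551)
  v8: (1-0.503)·(3.04,-1.08) + 0.503·(1.27,-0.46) = (2.1497,-0.7681)
Shoelace sum Σ(x_i·y_{i+1} − x_{i+1}·y_i):
  i=1: 1.8962·1.2556 − 1.3382·0.1356 = +2.1995 (running +2.1995)
  i=2: 1.3382·2.6059 − -0.4765·1.2556 = +4.0855 (running +6.2850)
  i=3: -0.4765·1.7267 − -2.4217·2.6059 = +5.4880 (running +11.7729)
  i=4: -2.4217·-0.4329 − -2.3563·1.7267 = +5.1170 (running +16.8899)
  i=5: -2.3563·-2.8311 − -1.9621·-0.4329 = +5.8214 (running +22.7114)
  i=6: -1.9621·-2.1551 − 0.4368·-2.8311 = +5.4651 (running +28.1765)
  i=7: 0.4368·-0.7681 − 2.1497·-2.1551 = +4.2973 (running +32.4737)
  i=8: 2.1497·0.1356 − 1.8962·-0.7681 = +1.7479 (running +34.2217)
Area = |Σ|/2 = |34.2217|/2 = 17.1108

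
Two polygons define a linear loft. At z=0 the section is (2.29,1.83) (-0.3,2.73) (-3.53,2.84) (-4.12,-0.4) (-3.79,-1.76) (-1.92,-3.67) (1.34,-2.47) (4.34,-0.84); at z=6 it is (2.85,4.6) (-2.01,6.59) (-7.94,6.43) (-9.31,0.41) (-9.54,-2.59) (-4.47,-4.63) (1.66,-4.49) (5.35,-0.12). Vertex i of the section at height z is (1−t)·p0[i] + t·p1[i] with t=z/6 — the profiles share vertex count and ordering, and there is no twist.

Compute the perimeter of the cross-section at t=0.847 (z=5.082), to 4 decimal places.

Perimeter at t=0.847: 39.9429

Cross-section at t=0.847: each vertex is (1-t)·p0[i] + t·p1[i].
  v1: (1-0.847)·(2.29,1.83) + 0.847·(2.85,4.6) = (2.7643,4.1762)
  v2: (1-0.847)·(-0.3,2.73) + 0.847·(-2.01,6.59) = (-1.7484,5.9994)
  v3: (1-0.847)·(-3.53,2.84) + 0.847·(-7.94,6.43) = (-7.2653,5.8807)
  v4: (1-0.847)·(-4.12,-0.4) + 0.847·(-9.31,0.41) = (-8.5159,0.2861)
  v5: (1-0.847)·(-3.79,-1.76) + 0.847·(-9.54,-2.59) = (-8.6602,-2.4630)
  v6: (1-0.847)·(-1.92,-3.67) + 0.847·(-4.47,-4.63) = (-4.0798,-4.4831)
  v7: (1-0.847)·(1.34,-2.47) + 0.847·(1.66,-4.49) = (1.6110,-4.1809)
  v8: (1-0.847)·(4.34,-0.84) + 0.847·(5.35,-0.12) = (5.1955,-0.2302)
Perimeter = Σ |v_{i+1} − v_i|:
  edge 1→2: √(-4.5127² + 1.8232²) = 4.8671 (running 4.8671)
  edge 2→3: √(-5.5169² + -0.1187²) = 5.5182 (running 10.3853)
  edge 3→4: √(-1.2507² + -5.5947²) = 5.7327 (running 16.1180)
  edge 4→5: √(-0.1443² + -2.7491²) = 2.7529 (running 18.8709)
  edge 5→6: √(4.5804² + -2.0201²) = 5.0061 (running 23.8770)
  edge 6→7: √(5.6909² + 0.3022²) = 5.6989 (running 29.5759)
  edge 7→8: √(3.5844² + 3.9508²) = 5.3345 (running 34.9104)
  edge 8→1: √(-2.4311² + 4.4063²) = 5.0325 (running 39.9429)
Perimeter = 39.9429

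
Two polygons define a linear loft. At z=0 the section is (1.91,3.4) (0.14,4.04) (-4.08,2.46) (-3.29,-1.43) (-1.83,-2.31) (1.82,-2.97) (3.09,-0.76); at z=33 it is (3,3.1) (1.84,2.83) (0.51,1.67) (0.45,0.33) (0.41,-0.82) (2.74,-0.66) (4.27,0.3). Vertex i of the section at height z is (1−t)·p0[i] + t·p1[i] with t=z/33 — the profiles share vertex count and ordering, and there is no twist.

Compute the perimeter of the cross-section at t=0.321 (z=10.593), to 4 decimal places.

Perimeter at t=0.321: 19.1223

Cross-section at t=0.321: each vertex is (1-t)·p0[i] + t·p1[i].
  v1: (1-0.321)·(1.91,3.4) + 0.321·(3,3.1) = (2.2599,3.3037)
  v2: (1-0.321)·(0.14,4.04) + 0.321·(1.84,2.83) = (0.6857,3.6516)
  v3: (1-0.321)·(-4.08,2.46) + 0.321·(0.51,1.67) = (-2.6066,2.2064)
  v4: (1-0.321)·(-3.29,-1.43) + 0.321·(0.45,0.33) = (-2.0895,-0.8650)
  v5: (1-0.321)·(-1.83,-2.31) + 0.321·(0.41,-0.82) = (-1.1110,-1.8317)
  v6: (1-0.321)·(1.82,-2.97) + 0.321·(2.74,-0.66) = (2.1153,-2.2285)
  v7: (1-0.321)·(3.09,-0.76) + 0.321·(4.27,0.3) = (3.4688,-0.4197)
Perimeter = Σ |v_{i+1} − v_i|:
  edge 1→2: √(-1.5742² + 0.3479²) = 1.6122 (running 1.6122)
  edge 2→3: √(-3.2923² + -1.4452²) = 3.5955 (running 5.2077)
  edge 3→4: √(0.5171² + -3.0715²) = 3.1147 (running 8.3224)
  edge 4→5: √(0.9785² + -0.9667²) = 1.3755 (running 9.6979)
  edge 5→6: √(3.2263² + -0.3968²) = 3.2506 (running 12.9484)
  edge 6→7: √(1.3535² + 1.8088²) = 2.2591 (running 15.2075)
  edge 7→1: √(-1.2089² + 3.7234²) = 3.9148 (running 19.1223)
Perimeter = 19.1223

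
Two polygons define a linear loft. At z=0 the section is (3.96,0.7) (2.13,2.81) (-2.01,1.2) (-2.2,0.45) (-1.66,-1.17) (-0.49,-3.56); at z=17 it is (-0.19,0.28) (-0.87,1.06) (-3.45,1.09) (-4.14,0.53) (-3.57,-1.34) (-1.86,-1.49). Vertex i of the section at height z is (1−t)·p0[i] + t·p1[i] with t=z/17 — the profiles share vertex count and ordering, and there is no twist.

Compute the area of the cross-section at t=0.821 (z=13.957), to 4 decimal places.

Area at t=0.821: 9.2161

Cross-section at t=0.821: each vertex is (1-t)·p0[i] + t·p1[i].
  v1: (1-0.821)·(3.96,0.7) + 0.821·(-0.19,0.28) = (0.5529,0.3552)
  v2: (1-0.821)·(2.13,2.81) + 0.821·(-0.87,1.06) = (-0.3330,1.3733)
  v3: (1-0.821)·(-2.01,1.2) + 0.821·(-3.45,1.09) = (-3.1922,1.1097)
  v4: (1-0.821)·(-2.2,0.45) + 0.821·(-4.14,0.53) = (-3.7927,0.5157)
  v5: (1-0.821)·(-1.66,-1.17) + 0.821·(-3.57,-1.34) = (-3.2281,-1.3096)
  v6: (1-0.821)·(-0.49,-3.56) + 0.821·(-1.86,-1.49) = (-1.6148,-1.8605)
Shoelace sum Σ(x_i·y_{i+1} − x_{i+1}·y_i):
  i=1: 0.5529·1.3733 − -0.3330·0.3552 = +0.8775 (running +0.8775)
  i=2: -0.3330·1.1097 − -3.1922·1.3733 = +4.0142 (running +4.8917)
  i=3: -3.1922·0.5157 − -3.7927·1.1097 = +2.5626 (running +7.4543)
  i=4: -3.7927·-1.3096 − -3.2281·0.5157 = +6.6315 (running +14.0858)
  i=5: -3.2281·-1.8605 − -1.6148·-1.3096 = +3.8913 (running +17.9772)
  i=6: -1.6148·0.3552 − 0.5529·-1.8605 = +0.4551 (running +18.4322)
Area = |Σ|/2 = |18.4322|/2 = 9.2161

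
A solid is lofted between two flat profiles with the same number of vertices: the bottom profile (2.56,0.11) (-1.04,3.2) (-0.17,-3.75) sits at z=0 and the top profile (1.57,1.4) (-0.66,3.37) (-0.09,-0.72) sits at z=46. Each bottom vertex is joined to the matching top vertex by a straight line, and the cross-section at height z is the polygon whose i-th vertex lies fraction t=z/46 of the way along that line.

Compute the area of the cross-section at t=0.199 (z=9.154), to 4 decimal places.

Cross-section at t=0.199: each vertex is (1-t)·p0[i] + t·p1[i].
  v1: (1-0.199)·(2.56,0.11) + 0.199·(1.57,1.4) = (2.3630,0.3667)
  v2: (1-0.199)·(-1.04,3.2) + 0.199·(-0.66,3.37) = (-0.9644,3.2338)
  v3: (1-0.199)·(-0.17,-3.75) + 0.199·(-0.09,-0.72) = (-0.1541,-3.1470)
Shoelace sum Σ(x_i·y_{i+1} − x_{i+1}·y_i):
  i=1: 2.3630·3.2338 − -0.9644·0.3667 = +7.9952 (running +7.9952)
  i=2: -0.9644·-3.1470 − -0.1541·3.2338 = +3.5332 (running +11.5284)
  i=3: -0.1541·0.3667 − 2.3630·-3.1470 = +7.3799 (running +18.9083)
Area = |Σ|/2 = |18.9083|/2 = 9.4541

Area at t=0.199: 9.4541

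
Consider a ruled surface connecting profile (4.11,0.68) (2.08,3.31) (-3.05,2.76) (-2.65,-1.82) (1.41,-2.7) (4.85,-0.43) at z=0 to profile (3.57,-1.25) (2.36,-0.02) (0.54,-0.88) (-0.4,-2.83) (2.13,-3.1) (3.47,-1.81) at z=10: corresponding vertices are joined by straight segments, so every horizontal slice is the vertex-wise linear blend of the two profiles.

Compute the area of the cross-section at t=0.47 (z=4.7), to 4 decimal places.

Cross-section at t=0.47: each vertex is (1-t)·p0[i] + t·p1[i].
  v1: (1-0.47)·(4.11,0.68) + 0.47·(3.57,-1.25) = (3.8562,-0.2271)
  v2: (1-0.47)·(2.08,3.31) + 0.47·(2.36,-0.02) = (2.2116,1.7449)
  v3: (1-0.47)·(-3.05,2.76) + 0.47·(0.54,-0.88) = (-1.3627,1.0492)
  v4: (1-0.47)·(-2.65,-1.82) + 0.47·(-0.4,-2.83) = (-1.5925,-2.2947)
  v5: (1-0.47)·(1.41,-2.7) + 0.47·(2.13,-3.1) = (1.7484,-2.8880)
  v6: (1-0.47)·(4.85,-0.43) + 0.47·(3.47,-1.81) = (4.2014,-1.0786)
Shoelace sum Σ(x_i·y_{i+1} − x_{i+1}·y_i):
  i=1: 3.8562·1.7449 − 2.2116·-0.2271 = +7.2309 (running +7.2309)
  i=2: 2.2116·1.0492 − -1.3627·1.7449 = +4.6982 (running +11.9291)
  i=3: -1.3627·-2.2947 − -1.5925·1.0492 = +4.7978 (running +16.7270)
  i=4: -1.5925·-2.8880 − 1.7484·-2.2947 = +8.6112 (running +25.3382)
  i=5: 1.7484·-1.0786 − 4.2014·-2.8880 = +10.2478 (running +35.5860)
  i=6: 4.2014·-0.2271 − 3.8562·-1.0786 = +3.2052 (running +38.7911)
Area = |Σ|/2 = |38.7911|/2 = 19.3956

Area at t=0.47: 19.3956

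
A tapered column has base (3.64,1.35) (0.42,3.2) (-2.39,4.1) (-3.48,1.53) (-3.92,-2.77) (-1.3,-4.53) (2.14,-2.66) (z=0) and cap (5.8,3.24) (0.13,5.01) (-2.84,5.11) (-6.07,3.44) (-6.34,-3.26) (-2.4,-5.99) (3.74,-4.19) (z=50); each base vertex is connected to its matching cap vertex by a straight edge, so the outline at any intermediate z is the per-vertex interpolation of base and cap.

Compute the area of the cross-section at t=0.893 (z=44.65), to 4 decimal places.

Area at t=0.893: 95.1052

Cross-section at t=0.893: each vertex is (1-t)·p0[i] + t·p1[i].
  v1: (1-0.893)·(3.64,1.35) + 0.893·(5.8,3.24) = (5.5689,3.0378)
  v2: (1-0.893)·(0.42,3.2) + 0.893·(0.13,5.01) = (0.1610,4.8163)
  v3: (1-0.893)·(-2.39,4.1) + 0.893·(-2.84,5.11) = (-2.7918,5.0019)
  v4: (1-0.893)·(-3.48,1.53) + 0.893·(-6.07,3.44) = (-5.7929,3.2356)
  v5: (1-0.893)·(-3.92,-2.77) + 0.893·(-6.34,-3.26) = (-6.0811,-3.2076)
  v6: (1-0.893)·(-1.3,-4.53) + 0.893·(-2.4,-5.99) = (-2.2823,-5.8338)
  v7: (1-0.893)·(2.14,-2.66) + 0.893·(3.74,-4.19) = (3.5688,-4.0263)
Shoelace sum Σ(x_i·y_{i+1} − x_{i+1}·y_i):
  i=1: 5.5689·4.8163 − 0.1610·3.0378 = +26.3324 (running +26.3324)
  i=2: 0.1610·5.0019 − -2.7918·4.8163 = +14.2519 (running +40.5843)
  i=3: -2.7918·3.2356 − -5.7929·5.0019 = +19.9421 (running +60.5265)
  i=4: -5.7929·-3.2076 − -6.0811·3.2356 = +38.2571 (running +98.7836)
  i=5: -6.0811·-5.8338 − -2.2823·-3.2076 = +28.1549 (running +126.9385)
  i=6: -2.2823·-4.0263 − 3.5688·-5.8338 = +30.0088 (running +156.9473)
  i=7: 3.5688·3.0378 − 5.5689·-4.0263 = +33.2631 (running +190.2104)
Area = |Σ|/2 = |190.2104|/2 = 95.1052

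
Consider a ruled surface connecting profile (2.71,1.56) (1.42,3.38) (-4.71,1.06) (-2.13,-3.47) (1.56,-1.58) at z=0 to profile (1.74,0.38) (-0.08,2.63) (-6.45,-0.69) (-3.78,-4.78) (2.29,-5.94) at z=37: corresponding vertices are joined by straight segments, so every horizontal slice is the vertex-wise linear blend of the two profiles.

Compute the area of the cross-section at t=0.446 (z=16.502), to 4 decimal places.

Cross-section at t=0.446: each vertex is (1-t)·p0[i] + t·p1[i].
  v1: (1-0.446)·(2.71,1.56) + 0.446·(1.74,0.38) = (2.2774,1.0337)
  v2: (1-0.446)·(1.42,3.38) + 0.446·(-0.08,2.63) = (0.7510,3.0455)
  v3: (1-0.446)·(-4.71,1.06) + 0.446·(-6.45,-0.69) = (-5.4860,0.2795)
  v4: (1-0.446)·(-2.13,-3.47) + 0.446·(-3.78,-4.78) = (-2.8659,-4.0543)
  v5: (1-0.446)·(1.56,-1.58) + 0.446·(2.29,-5.94) = (1.8856,-3.5246)
Shoelace sum Σ(x_i·y_{i+1} − x_{i+1}·y_i):
  i=1: 2.2774·3.0455 − 0.7510·1.0337 = +6.1594 (running +6.1594)
  i=2: 0.7510·0.2795 − -5.4860·3.0455 = +16.9176 (running +23.0771)
  i=3: -5.4860·-4.0543 − -2.8659·0.2795 = +23.0429 (running +46.1199)
  i=4: -2.8659·-3.5246 − 1.8856·-4.0543 = +17.7457 (running +63.8656)
  i=5: 1.8856·1.0337 − 2.2774·-3.5246 = +9.9759 (running +73.8415)
Area = |Σ|/2 = |73.8415|/2 = 36.9208

Area at t=0.446: 36.9208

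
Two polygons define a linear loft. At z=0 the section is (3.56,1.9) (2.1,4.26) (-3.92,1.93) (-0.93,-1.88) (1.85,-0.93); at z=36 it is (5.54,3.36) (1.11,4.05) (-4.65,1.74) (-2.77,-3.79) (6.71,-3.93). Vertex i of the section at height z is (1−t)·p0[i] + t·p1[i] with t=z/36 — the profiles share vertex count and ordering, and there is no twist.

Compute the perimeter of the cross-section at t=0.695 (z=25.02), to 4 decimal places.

Perimeter at t=0.695: 28.8554

Cross-section at t=0.695: each vertex is (1-t)·p0[i] + t·p1[i].
  v1: (1-0.695)·(3.56,1.9) + 0.695·(5.54,3.36) = (4.9361,2.9147)
  v2: (1-0.695)·(2.1,4.26) + 0.695·(1.11,4.05) = (1.4120,4.1140)
  v3: (1-0.695)·(-3.92,1.93) + 0.695·(-4.65,1.74) = (-4.4274,1.7979)
  v4: (1-0.695)·(-0.93,-1.88) + 0.695·(-2.77,-3.79) = (-2.2088,-3.2074)
  v5: (1-0.695)·(1.85,-0.93) + 0.695·(6.71,-3.93) = (5.2277,-3.0150)
Perimeter = Σ |v_{i+1} − v_i|:
  edge 1→2: √(-3.5241² + 1.1993²) = 3.7226 (running 3.7226)
  edge 2→3: √(-5.8393² + -2.3161²) = 6.2819 (running 10.0045)
  edge 3→4: √(2.2186² + -5.0054²) = 5.4750 (running 15.4795)
  edge 4→5: √(7.4365² + 0.1924²) = 7.4390 (running 22.9185)
  edge 5→1: √(-0.2916² + 5.9297²) = 5.9369 (running 28.8554)
Perimeter = 28.8554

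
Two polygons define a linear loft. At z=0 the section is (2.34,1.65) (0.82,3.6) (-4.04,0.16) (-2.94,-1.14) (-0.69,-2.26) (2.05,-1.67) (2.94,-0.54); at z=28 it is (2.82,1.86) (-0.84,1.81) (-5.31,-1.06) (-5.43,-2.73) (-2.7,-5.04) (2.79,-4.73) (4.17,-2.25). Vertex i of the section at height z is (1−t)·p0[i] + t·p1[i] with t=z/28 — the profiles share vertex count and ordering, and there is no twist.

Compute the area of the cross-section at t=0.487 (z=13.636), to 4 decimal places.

Area at t=0.487: 35.1140

Cross-section at t=0.487: each vertex is (1-t)·p0[i] + t·p1[i].
  v1: (1-0.487)·(2.34,1.65) + 0.487·(2.82,1.86) = (2.5738,1.7523)
  v2: (1-0.487)·(0.82,3.6) + 0.487·(-0.84,1.81) = (0.0116,2.7283)
  v3: (1-0.487)·(-4.04,0.16) + 0.487·(-5.31,-1.06) = (-4.6585,-0.4341)
  v4: (1-0.487)·(-2.94,-1.14) + 0.487·(-5.43,-2.73) = (-4.1526,-1.9143)
  v5: (1-0.487)·(-0.69,-2.26) + 0.487·(-2.7,-5.04) = (-1.6689,-3.6139)
  v6: (1-0.487)·(2.05,-1.67) + 0.487·(2.79,-4.73) = (2.4104,-3.1602)
  v7: (1-0.487)·(2.94,-0.54) + 0.487·(4.17,-2.25) = (3.5390,-1.3728)
Shoelace sum Σ(x_i·y_{i+1} − x_{i+1}·y_i):
  i=1: 2.5738·2.7283 − 0.0116·1.7523 = +7.0016 (running +7.0016)
  i=2: 0.0116·-0.4341 − -4.6585·2.7283 = +12.7046 (running +19.7062)
  i=3: -4.6585·-1.9143 − -4.1526·-0.4341 = +7.1151 (running +26.8213)
  i=4: -4.1526·-3.6139 − -1.6689·-1.9143 = +11.8123 (running +38.6335)
  i=5: -1.6689·-3.1602 − 2.4104·-3.6139 = +13.9848 (running +52.6183)
  i=6: 2.4104·-1.3728 − 3.5390·-3.1602 = +7.8752 (running +60.4935)
  i=7: 3.5390·1.7523 − 2.5738·-1.3728 = +9.7345 (running +70.2279)
Area = |Σ|/2 = |70.2279|/2 = 35.1140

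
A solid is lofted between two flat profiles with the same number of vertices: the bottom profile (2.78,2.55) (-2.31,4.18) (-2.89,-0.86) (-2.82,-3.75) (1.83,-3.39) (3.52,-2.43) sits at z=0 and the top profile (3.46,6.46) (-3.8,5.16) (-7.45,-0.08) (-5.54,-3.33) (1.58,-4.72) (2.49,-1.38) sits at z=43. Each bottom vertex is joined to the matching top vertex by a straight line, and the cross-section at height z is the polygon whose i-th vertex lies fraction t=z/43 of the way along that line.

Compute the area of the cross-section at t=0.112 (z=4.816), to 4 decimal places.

Area at t=0.112: 44.3618

Cross-section at t=0.112: each vertex is (1-t)·p0[i] + t·p1[i].
  v1: (1-0.112)·(2.78,2.55) + 0.112·(3.46,6.46) = (2.8562,2.9879)
  v2: (1-0.112)·(-2.31,4.18) + 0.112·(-3.8,5.16) = (-2.4769,4.2898)
  v3: (1-0.112)·(-2.89,-0.86) + 0.112·(-7.45,-0.08) = (-3.4007,-0.7726)
  v4: (1-0.112)·(-2.82,-3.75) + 0.112·(-5.54,-3.33) = (-3.1246,-3.7030)
  v5: (1-0.112)·(1.83,-3.39) + 0.112·(1.58,-4.72) = (1.8020,-3.5390)
  v6: (1-0.112)·(3.52,-2.43) + 0.112·(2.49,-1.38) = (3.4046,-2.3124)
Shoelace sum Σ(x_i·y_{i+1} − x_{i+1}·y_i):
  i=1: 2.8562·4.2898 − -2.4769·2.9879 = +19.6530 (running +19.6530)
  i=2: -2.4769·-0.7726 − -3.4007·4.2898 = +16.5020 (running +36.1550)
  i=3: -3.4007·-3.7030 − -3.1246·-0.7726 = +10.1785 (running +46.3335)
  i=4: -3.1246·-3.5390 − 1.8020·-3.7030 = +17.7307 (running +64.0642)
  i=5: 1.8020·-2.3124 − 3.4046·-3.5390 = +7.8819 (running +71.9461)
  i=6: 3.4046·2.9879 − 2.8562·-2.3124 = +16.7774 (running +88.7235)
Area = |Σ|/2 = |88.7235|/2 = 44.3618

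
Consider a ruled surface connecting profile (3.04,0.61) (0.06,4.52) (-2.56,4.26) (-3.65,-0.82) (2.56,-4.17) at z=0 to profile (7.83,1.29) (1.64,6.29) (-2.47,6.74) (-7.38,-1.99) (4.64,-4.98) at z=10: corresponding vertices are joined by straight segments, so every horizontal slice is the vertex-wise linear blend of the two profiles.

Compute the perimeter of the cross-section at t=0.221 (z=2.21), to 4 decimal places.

Cross-section at t=0.221: each vertex is (1-t)·p0[i] + t·p1[i].
  v1: (1-0.221)·(3.04,0.61) + 0.221·(7.83,1.29) = (4.0986,0.7603)
  v2: (1-0.221)·(0.06,4.52) + 0.221·(1.64,6.29) = (0.4092,4.9112)
  v3: (1-0.221)·(-2.56,4.26) + 0.221·(-2.47,6.74) = (-2.5401,4.8081)
  v4: (1-0.221)·(-3.65,-0.82) + 0.221·(-7.38,-1.99) = (-4.4743,-1.0786)
  v5: (1-0.221)·(2.56,-4.17) + 0.221·(4.64,-4.98) = (3.0197,-4.3490)
Perimeter = Σ |v_{i+1} − v_i|:
  edge 1→2: √(-3.6894² + 4.1509²) = 5.5535 (running 5.5535)
  edge 2→3: √(-2.9493² + -0.1031²) = 2.9511 (running 8.5046)
  edge 3→4: √(-1.9342² + -5.8867²) = 6.1963 (running 14.7009)
  edge 4→5: √(7.4940² + -3.2704²) = 8.1765 (running 22.8774)
  edge 5→1: √(1.0789² + 5.1093²) = 5.2220 (running 28.0994)
Perimeter = 28.0994

Perimeter at t=0.221: 28.0994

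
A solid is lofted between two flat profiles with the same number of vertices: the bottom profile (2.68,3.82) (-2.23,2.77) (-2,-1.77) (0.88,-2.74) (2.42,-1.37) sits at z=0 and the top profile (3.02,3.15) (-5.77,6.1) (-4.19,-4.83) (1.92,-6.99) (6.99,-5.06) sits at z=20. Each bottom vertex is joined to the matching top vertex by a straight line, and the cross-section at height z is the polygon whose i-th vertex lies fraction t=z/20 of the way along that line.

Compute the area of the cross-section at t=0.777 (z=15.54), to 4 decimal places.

Area at t=0.777: 81.5814

Cross-section at t=0.777: each vertex is (1-t)·p0[i] + t·p1[i].
  v1: (1-0.777)·(2.68,3.82) + 0.777·(3.02,3.15) = (2.9442,3.2994)
  v2: (1-0.777)·(-2.23,2.77) + 0.777·(-5.77,6.1) = (-4.9806,5.3574)
  v3: (1-0.777)·(-2,-1.77) + 0.777·(-4.19,-4.83) = (-3.7016,-4.1476)
  v4: (1-0.777)·(0.88,-2.74) + 0.777·(1.92,-6.99) = (1.6881,-6.0423)
  v5: (1-0.777)·(2.42,-1.37) + 0.777·(6.99,-5.06) = (5.9709,-4.2371)
Shoelace sum Σ(x_i·y_{i+1} − x_{i+1}·y_i):
  i=1: 2.9442·5.3574 − -4.9806·3.2994 = +32.2062 (running +32.2062)
  i=2: -4.9806·-4.1476 − -3.7016·5.3574 = +40.4887 (running +72.6949)
  i=3: -3.7016·-6.0423 − 1.6881·-4.1476 = +29.3677 (running +102.0625)
  i=4: 1.6881·-4.2371 − 5.9709·-6.0423 = +28.9250 (running +130.9875)
  i=5: 5.9709·3.2994 − 2.9442·-4.2371 = +32.1753 (running +163.1628)
Area = |Σ|/2 = |163.1628|/2 = 81.5814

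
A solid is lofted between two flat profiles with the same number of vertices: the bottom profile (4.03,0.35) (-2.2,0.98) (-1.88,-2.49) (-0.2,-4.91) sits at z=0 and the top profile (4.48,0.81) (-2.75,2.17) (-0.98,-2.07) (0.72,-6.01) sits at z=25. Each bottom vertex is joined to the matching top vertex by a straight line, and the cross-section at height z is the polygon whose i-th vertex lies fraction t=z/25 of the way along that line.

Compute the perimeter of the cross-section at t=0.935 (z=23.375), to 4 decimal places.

Cross-section at t=0.935: each vertex is (1-t)·p0[i] + t·p1[i].
  v1: (1-0.935)·(4.03,0.35) + 0.935·(4.48,0.81) = (4.4508,0.7801)
  v2: (1-0.935)·(-2.2,0.98) + 0.935·(-2.75,2.17) = (-2.7142,2.0926)
  v3: (1-0.935)·(-1.88,-2.49) + 0.935·(-0.98,-2.07) = (-1.0385,-2.0973)
  v4: (1-0.935)·(-0.2,-4.91) + 0.935·(0.72,-6.01) = (0.6602,-5.9385)
Perimeter = Σ |v_{i+1} − v_i|:
  edge 1→2: √(-7.1650² + 1.3125²) = 7.2842 (running 7.2842)
  edge 2→3: √(1.6757² + -4.1899²) = 4.5126 (running 11.7969)
  edge 3→4: √(1.6987² + -3.8412²) = 4.2000 (running 15.9969)
  edge 4→1: √(3.7906² + 6.7186²) = 7.7141 (running 23.7110)
Perimeter = 23.7110

Perimeter at t=0.935: 23.7110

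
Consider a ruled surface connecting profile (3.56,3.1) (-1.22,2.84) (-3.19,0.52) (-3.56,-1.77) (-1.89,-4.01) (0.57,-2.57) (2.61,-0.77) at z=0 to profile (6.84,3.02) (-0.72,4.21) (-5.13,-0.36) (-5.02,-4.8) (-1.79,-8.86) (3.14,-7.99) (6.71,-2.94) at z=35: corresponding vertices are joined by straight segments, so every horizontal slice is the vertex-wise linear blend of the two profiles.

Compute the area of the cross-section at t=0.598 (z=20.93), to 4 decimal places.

Area at t=0.598: 77.8455

Cross-section at t=0.598: each vertex is (1-t)·p0[i] + t·p1[i].
  v1: (1-0.598)·(3.56,3.1) + 0.598·(6.84,3.02) = (5.5214,3.0522)
  v2: (1-0.598)·(-1.22,2.84) + 0.598·(-0.72,4.21) = (-0.9210,3.6593)
  v3: (1-0.598)·(-3.19,0.52) + 0.598·(-5.13,-0.36) = (-4.3501,-0.0062)
  v4: (1-0.598)·(-3.56,-1.77) + 0.598·(-5.02,-4.8) = (-4.4331,-3.5819)
  v5: (1-0.598)·(-1.89,-4.01) + 0.598·(-1.79,-8.86) = (-1.8302,-6.9103)
  v6: (1-0.598)·(0.57,-2.57) + 0.598·(3.14,-7.99) = (2.1069,-5.8112)
  v7: (1-0.598)·(2.61,-0.77) + 0.598·(6.71,-2.94) = (5.0618,-2.0677)
Shoelace sum Σ(x_i·y_{i+1} − x_{i+1}·y_i):
  i=1: 5.5214·3.6593 − -0.9210·3.0522 = +23.0154 (running +23.0154)
  i=2: -0.9210·-0.0062 − -4.3501·3.6593 = +15.9240 (running +38.9394)
  i=3: -4.3501·-3.5819 − -4.4331·-0.0062 = +15.5542 (running +54.4936)
  i=4: -4.4331·-6.9103 − -1.8302·-3.5819 = +24.0782 (running +78.5718)
  i=5: -1.8302·-5.8112 − 2.1069·-6.9103 = +25.1946 (running +103.7665)
  i=6: 2.1069·-2.0677 − 5.0618·-5.8112 = +25.0587 (running +128.8251)
  i=7: 5.0618·3.0522 − 5.5214·-2.0677 = +26.8659 (running +155.6910)
Area = |Σ|/2 = |155.6910|/2 = 77.8455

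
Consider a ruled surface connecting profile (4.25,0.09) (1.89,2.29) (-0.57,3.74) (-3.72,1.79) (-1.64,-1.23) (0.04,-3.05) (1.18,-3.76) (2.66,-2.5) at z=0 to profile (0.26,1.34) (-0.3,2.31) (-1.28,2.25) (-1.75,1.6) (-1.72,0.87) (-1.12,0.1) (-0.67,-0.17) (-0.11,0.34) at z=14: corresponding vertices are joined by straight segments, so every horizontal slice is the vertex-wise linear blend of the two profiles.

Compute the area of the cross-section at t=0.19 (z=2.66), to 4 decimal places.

Area at t=0.19: 24.6167

Cross-section at t=0.19: each vertex is (1-t)·p0[i] + t·p1[i].
  v1: (1-0.19)·(4.25,0.09) + 0.19·(0.26,1.34) = (3.4919,0.3275)
  v2: (1-0.19)·(1.89,2.29) + 0.19·(-0.3,2.31) = (1.4739,2.2938)
  v3: (1-0.19)·(-0.57,3.74) + 0.19·(-1.28,2.25) = (-0.7049,3.4569)
  v4: (1-0.19)·(-3.72,1.79) + 0.19·(-1.75,1.6) = (-3.3457,1.7539)
  v5: (1-0.19)·(-1.64,-1.23) + 0.19·(-1.72,0.87) = (-1.6552,-0.8310)
  v6: (1-0.19)·(0.04,-3.05) + 0.19·(-1.12,0.1) = (-0.1804,-2.4515)
  v7: (1-0.19)·(1.18,-3.76) + 0.19·(-0.67,-0.17) = (0.8285,-3.0779)
  v8: (1-0.19)·(2.66,-2.5) + 0.19·(-0.11,0.34) = (2.1337,-1.9604)
Shoelace sum Σ(x_i·y_{i+1} − x_{i+1}·y_i):
  i=1: 3.4919·2.2938 − 1.4739·0.3275 = +7.5270 (running +7.5270)
  i=2: 1.4739·3.4569 − -0.7049·2.2938 = +6.7120 (running +14.2390)
  i=3: -0.7049·1.7539 − -3.3457·3.4569 = +10.3294 (running +24.5685)
  i=4: -3.3457·-0.8310 − -1.6552·1.7539 = +5.6833 (running +30.2518)
  i=5: -1.6552·-2.4515 − -0.1804·-0.8310 = +3.9078 (running +34.1596)
  i=6: -0.1804·-3.0779 − 0.8285·-2.4515 = +2.5863 (running +36.7459)
  i=7: 0.8285·-1.9604 − 2.1337·-3.0779 = +4.9431 (running +41.6891)
  i=8: 2.1337·0.3275 − 3.4919·-1.9604 = +7.5443 (running +49.2334)
Area = |Σ|/2 = |49.2334|/2 = 24.6167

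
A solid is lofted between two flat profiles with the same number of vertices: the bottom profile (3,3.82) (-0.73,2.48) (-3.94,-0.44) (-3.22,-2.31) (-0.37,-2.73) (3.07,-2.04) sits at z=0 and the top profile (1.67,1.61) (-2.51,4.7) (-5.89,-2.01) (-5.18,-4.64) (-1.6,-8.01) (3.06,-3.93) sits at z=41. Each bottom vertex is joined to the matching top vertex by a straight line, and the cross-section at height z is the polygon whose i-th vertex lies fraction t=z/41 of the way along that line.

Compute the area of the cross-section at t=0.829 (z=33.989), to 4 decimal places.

Area at t=0.829: 61.9008

Cross-section at t=0.829: each vertex is (1-t)·p0[i] + t·p1[i].
  v1: (1-0.829)·(3,3.82) + 0.829·(1.67,1.61) = (1.8974,1.9879)
  v2: (1-0.829)·(-0.73,2.48) + 0.829·(-2.51,4.7) = (-2.2056,4.3204)
  v3: (1-0.829)·(-3.94,-0.44) + 0.829·(-5.89,-2.01) = (-5.5565,-1.7415)
  v4: (1-0.829)·(-3.22,-2.31) + 0.829·(-5.18,-4.64) = (-4.8448,-4.2416)
  v5: (1-0.829)·(-0.37,-2.73) + 0.829·(-1.6,-8.01) = (-1.3897,-7.1071)
  v6: (1-0.829)·(3.07,-2.04) + 0.829·(3.06,-3.93) = (3.0617,-3.6068)
Shoelace sum Σ(x_i·y_{i+1} − x_{i+1}·y_i):
  i=1: 1.8974·4.3204 − -2.2056·1.9879 = +12.5822 (running +12.5822)
  i=2: -2.2056·-1.7415 − -5.5565·4.3204 = +27.8476 (running +40.4298)
  i=3: -5.5565·-4.2416 − -4.8448·-1.7415 = +15.1311 (running +55.5608)
  i=4: -4.8448·-7.1071 − -1.3897·-4.2416 = +28.5385 (running +84.0993)
  i=5: -1.3897·-3.6068 − 3.0617·-7.1071 = +26.7722 (running +110.8715)
  i=6: 3.0617·1.9879 − 1.8974·-3.6068 = +12.9301 (running +123.8016)
Area = |Σ|/2 = |123.8016|/2 = 61.9008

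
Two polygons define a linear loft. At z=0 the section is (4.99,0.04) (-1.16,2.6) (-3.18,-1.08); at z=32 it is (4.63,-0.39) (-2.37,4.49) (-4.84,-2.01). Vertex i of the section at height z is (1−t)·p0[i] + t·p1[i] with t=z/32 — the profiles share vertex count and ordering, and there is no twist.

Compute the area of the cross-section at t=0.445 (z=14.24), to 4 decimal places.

Area at t=0.445: 20.0961

Cross-section at t=0.445: each vertex is (1-t)·p0[i] + t·p1[i].
  v1: (1-0.445)·(4.99,0.04) + 0.445·(4.63,-0.39) = (4.8298,-0.1514)
  v2: (1-0.445)·(-1.16,2.6) + 0.445·(-2.37,4.49) = (-1.6985,3.4410)
  v3: (1-0.445)·(-3.18,-1.08) + 0.445·(-4.84,-2.01) = (-3.9187,-1.4938)
Shoelace sum Σ(x_i·y_{i+1} − x_{i+1}·y_i):
  i=1: 4.8298·3.4410 − -1.6985·-0.1514 = +16.3625 (running +16.3625)
  i=2: -1.6985·-1.4938 − -3.9187·3.4410 = +16.0217 (running +32.3842)
  i=3: -3.9187·-0.1514 − 4.8298·-1.4938 = +7.8081 (running +40.1923)
Area = |Σ|/2 = |40.1923|/2 = 20.0961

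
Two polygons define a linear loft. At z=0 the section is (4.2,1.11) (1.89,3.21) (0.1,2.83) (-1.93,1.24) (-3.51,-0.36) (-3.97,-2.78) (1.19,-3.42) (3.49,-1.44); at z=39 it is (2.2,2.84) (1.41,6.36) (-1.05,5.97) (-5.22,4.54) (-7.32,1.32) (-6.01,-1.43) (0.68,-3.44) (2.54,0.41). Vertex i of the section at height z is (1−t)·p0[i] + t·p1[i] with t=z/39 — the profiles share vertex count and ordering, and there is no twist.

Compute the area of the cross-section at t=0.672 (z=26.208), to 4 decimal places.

Area at t=0.672: 55.4897

Cross-section at t=0.672: each vertex is (1-t)·p0[i] + t·p1[i].
  v1: (1-0.672)·(4.2,1.11) + 0.672·(2.2,2.84) = (2.8560,2.2726)
  v2: (1-0.672)·(1.89,3.21) + 0.672·(1.41,6.36) = (1.5674,5.3268)
  v3: (1-0.672)·(0.1,2.83) + 0.672·(-1.05,5.97) = (-0.6728,4.9401)
  v4: (1-0.672)·(-1.93,1.24) + 0.672·(-5.22,4.54) = (-4.1409,3.4576)
  v5: (1-0.672)·(-3.51,-0.36) + 0.672·(-7.32,1.32) = (-6.0703,0.7690)
  v6: (1-0.672)·(-3.97,-2.78) + 0.672·(-6.01,-1.43) = (-5.3409,-1.8728)
  v7: (1-0.672)·(1.19,-3.42) + 0.672·(0.68,-3.44) = (0.8473,-3.4334)
  v8: (1-0.672)·(3.49,-1.44) + 0.672·(2.54,0.41) = (2.8516,-0.1968)
Shoelace sum Σ(x_i·y_{i+1} − x_{i+1}·y_i):
  i=1: 2.8560·5.3268 − 1.5674·2.2726 = +11.6512 (running +11.6512)
  i=2: 1.5674·4.9401 − -0.6728·5.3268 = +11.3272 (running +22.9784)
  i=3: -0.6728·3.4576 − -4.1409·4.9401 = +18.1300 (running +41.1084)
  i=4: -4.1409·0.7690 − -6.0703·3.4576 = +17.8046 (running +58.9130)
  i=5: -6.0703·-1.8728 − -5.3409·0.7690 = +15.4754 (running +74.3884)
  i=6: -5.3409·-3.4334 − 0.8473·-1.8728 = +19.9244 (running +94.3128)
  i=7: 0.8473·-0.1968 − 2.8516·-3.4334 = +9.6241 (running +103.9368)
  i=8: 2.8516·2.2726 − 2.8560·-0.1968 = +7.0425 (running +110.9793)
Area = |Σ|/2 = |110.9793|/2 = 55.4897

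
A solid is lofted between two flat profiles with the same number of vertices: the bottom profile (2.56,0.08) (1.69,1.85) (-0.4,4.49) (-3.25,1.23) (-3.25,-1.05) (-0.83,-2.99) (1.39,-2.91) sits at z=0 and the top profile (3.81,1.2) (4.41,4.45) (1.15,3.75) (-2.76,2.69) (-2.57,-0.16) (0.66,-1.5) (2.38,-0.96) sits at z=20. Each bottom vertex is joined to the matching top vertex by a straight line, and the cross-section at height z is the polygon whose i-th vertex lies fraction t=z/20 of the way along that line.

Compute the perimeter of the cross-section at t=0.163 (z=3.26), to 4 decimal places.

Perimeter at t=0.163: 20.1611

Cross-section at t=0.163: each vertex is (1-t)·p0[i] + t·p1[i].
  v1: (1-0.163)·(2.56,0.08) + 0.163·(3.81,1.2) = (2.7638,0.2626)
  v2: (1-0.163)·(1.69,1.85) + 0.163·(4.41,4.45) = (2.1334,2.2738)
  v3: (1-0.163)·(-0.4,4.49) + 0.163·(1.15,3.75) = (-0.1473,4.3694)
  v4: (1-0.163)·(-3.25,1.23) + 0.163·(-2.76,2.69) = (-3.1701,1.4680)
  v5: (1-0.163)·(-3.25,-1.05) + 0.163·(-2.57,-0.16) = (-3.1392,-0.9049)
  v6: (1-0.163)·(-0.83,-2.99) + 0.163·(0.66,-1.5) = (-0.5871,-2.7471)
  v7: (1-0.163)·(1.39,-2.91) + 0.163·(2.38,-0.96) = (1.5514,-2.5922)
Perimeter = Σ |v_{i+1} − v_i|:
  edge 1→2: √(-0.6304² + 2.0112²) = 2.1077 (running 2.1077)
  edge 2→3: √(-2.2807² + 2.0956²) = 3.0973 (running 5.2050)
  edge 3→4: √(-3.0228² + -2.9014²) = 4.1899 (running 9.3949)
  edge 4→5: √(0.0310² + -2.3729²) = 2.3731 (running 11.7680)
  edge 5→6: √(2.5520² + -1.8422²) = 3.1475 (running 14.9155)
  edge 6→7: √(2.1385² + 0.1550²) = 2.1441 (running 17.0596)
  edge 7→1: √(1.2124² + 2.8547²) = 3.1015 (running 20.1611)
Perimeter = 20.1611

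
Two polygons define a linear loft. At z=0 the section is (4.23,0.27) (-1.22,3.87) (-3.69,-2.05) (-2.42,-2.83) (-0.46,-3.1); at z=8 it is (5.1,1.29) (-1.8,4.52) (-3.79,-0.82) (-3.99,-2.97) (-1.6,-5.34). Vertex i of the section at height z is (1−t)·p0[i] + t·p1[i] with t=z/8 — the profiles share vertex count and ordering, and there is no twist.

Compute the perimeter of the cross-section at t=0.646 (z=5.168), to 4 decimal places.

Cross-section at t=0.646: each vertex is (1-t)·p0[i] + t·p1[i].
  v1: (1-0.646)·(4.23,0.27) + 0.646·(5.1,1.29) = (4.7920,0.9289)
  v2: (1-0.646)·(-1.22,3.87) + 0.646·(-1.8,4.52) = (-1.5947,4.2899)
  v3: (1-0.646)·(-3.69,-2.05) + 0.646·(-3.79,-0.82) = (-3.7546,-1.2554)
  v4: (1-0.646)·(-2.42,-2.83) + 0.646·(-3.99,-2.97) = (-3.4342,-2.9204)
  v5: (1-0.646)·(-0.46,-3.1) + 0.646·(-1.6,-5.34) = (-1.1964,-4.5470)
Perimeter = Σ |v_{i+1} − v_i|:
  edge 1→2: √(-6.3867² + 3.3610²) = 7.2171 (running 7.2171)
  edge 2→3: √(-2.1599² + -5.5453²) = 5.9511 (running 13.1682)
  edge 3→4: √(0.3204² + -1.6650²) = 1.6956 (running 14.8638)
  edge 4→5: √(2.2378² + -1.6266²) = 2.7665 (running 17.6302)
  edge 5→1: √(5.9885² + 5.4760²) = 8.1147 (running 25.7449)
Perimeter = 25.7449

Perimeter at t=0.646: 25.7449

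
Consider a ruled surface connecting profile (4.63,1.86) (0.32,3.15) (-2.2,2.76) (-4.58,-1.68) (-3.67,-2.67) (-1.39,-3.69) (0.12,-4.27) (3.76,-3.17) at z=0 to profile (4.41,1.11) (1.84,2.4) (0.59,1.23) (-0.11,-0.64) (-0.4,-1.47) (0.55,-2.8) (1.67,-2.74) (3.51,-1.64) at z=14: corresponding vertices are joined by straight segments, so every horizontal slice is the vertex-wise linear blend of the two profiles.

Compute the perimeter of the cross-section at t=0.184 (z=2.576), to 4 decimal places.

Cross-section at t=0.184: each vertex is (1-t)·p0[i] + t·p1[i].
  v1: (1-0.184)·(4.63,1.86) + 0.184·(4.41,1.11) = (4.5895,1.7220)
  v2: (1-0.184)·(0.32,3.15) + 0.184·(1.84,2.4) = (0.5997,3.0120)
  v3: (1-0.184)·(-2.2,2.76) + 0.184·(0.59,1.23) = (-1.6866,2.4785)
  v4: (1-0.184)·(-4.58,-1.68) + 0.184·(-0.11,-0.64) = (-3.7575,-1.4886)
  v5: (1-0.184)·(-3.67,-2.67) + 0.184·(-0.4,-1.47) = (-3.0683,-2.4492)
  v6: (1-0.184)·(-1.39,-3.69) + 0.184·(0.55,-2.8) = (-1.0330,-3.5262)
  v7: (1-0.184)·(0.12,-4.27) + 0.184·(1.67,-2.74) = (0.4052,-3.9885)
  v8: (1-0.184)·(3.76,-3.17) + 0.184·(3.51,-1.64) = (3.7140,-2.8885)
Perimeter = Σ |v_{i+1} − v_i|:
  edge 1→2: √(-3.9898² + 1.2900²) = 4.1932 (running 4.1932)
  edge 2→3: √(-2.2863² + -0.5335²) = 2.3477 (running 6.5409)
  edge 3→4: √(-2.0709² + -3.9671²) = 4.4751 (running 11.0161)
  edge 4→5: √(0.6892² + -0.9606²) = 1.1822 (running 12.1983)
  edge 5→6: √(2.0353² + -1.0770²) = 2.3027 (running 14.5010)
  edge 6→7: √(1.4382² + -0.4622²) = 1.5107 (running 16.0117)
  edge 7→8: √(3.3088² + 1.1000²) = 3.4869 (running 19.4985)
  edge 8→1: √(0.8755² + 4.6105²) = 4.6929 (running 24.1914)
Perimeter = 24.1914

Perimeter at t=0.184: 24.1914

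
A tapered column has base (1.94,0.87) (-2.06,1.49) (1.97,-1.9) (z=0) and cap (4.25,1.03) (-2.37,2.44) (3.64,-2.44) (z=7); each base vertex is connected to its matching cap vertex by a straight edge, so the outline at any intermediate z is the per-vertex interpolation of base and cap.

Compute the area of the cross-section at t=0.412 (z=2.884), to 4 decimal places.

Cross-section at t=0.412: each vertex is (1-t)·p0[i] + t·p1[i].
  v1: (1-0.412)·(1.94,0.87) + 0.412·(4.25,1.03) = (2.8917,0.9359)
  v2: (1-0.412)·(-2.06,1.49) + 0.412·(-2.37,2.44) = (-2.1877,1.8814)
  v3: (1-0.412)·(1.97,-1.9) + 0.412·(3.64,-2.44) = (2.6580,-2.1225)
Shoelace sum Σ(x_i·y_{i+1} − x_{i+1}·y_i):
  i=1: 2.8917·1.8814 − -2.1877·0.9359 = +7.4880 (running +7.4880)
  i=2: -2.1877·-2.1225 − 2.6580·1.8814 = -0.3574 (running +7.1306)
  i=3: 2.6580·0.9359 − 2.8917·-2.1225 = +8.6253 (running +15.7559)
Area = |Σ|/2 = |15.7559|/2 = 7.8779

Area at t=0.412: 7.8779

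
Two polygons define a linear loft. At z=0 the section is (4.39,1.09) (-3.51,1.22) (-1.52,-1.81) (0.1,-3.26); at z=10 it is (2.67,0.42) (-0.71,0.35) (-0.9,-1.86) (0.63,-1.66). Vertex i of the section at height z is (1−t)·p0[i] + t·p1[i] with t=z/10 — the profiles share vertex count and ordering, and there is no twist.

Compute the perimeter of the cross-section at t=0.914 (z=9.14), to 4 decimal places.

Perimeter at t=0.914: 10.7767

Cross-section at t=0.914: each vertex is (1-t)·p0[i] + t·p1[i].
  v1: (1-0.914)·(4.39,1.09) + 0.914·(2.67,0.42) = (2.8179,0.4776)
  v2: (1-0.914)·(-3.51,1.22) + 0.914·(-0.71,0.35) = (-0.9508,0.4248)
  v3: (1-0.914)·(-1.52,-1.81) + 0.914·(-0.9,-1.86) = (-0.9533,-1.8557)
  v4: (1-0.914)·(0.1,-3.26) + 0.914·(0.63,-1.66) = (0.5844,-1.7976)
Perimeter = Σ |v_{i+1} − v_i|:
  edge 1→2: √(-3.7687² + -0.0528²) = 3.7691 (running 3.7691)
  edge 2→3: √(-0.0025² + -2.2805²) = 2.2805 (running 6.0496)
  edge 3→4: √(1.5377² + 0.0581²) = 1.5388 (running 7.5884)
  edge 4→1: √(2.2335² + 2.2752²) = 3.1883 (running 10.7767)
Perimeter = 10.7767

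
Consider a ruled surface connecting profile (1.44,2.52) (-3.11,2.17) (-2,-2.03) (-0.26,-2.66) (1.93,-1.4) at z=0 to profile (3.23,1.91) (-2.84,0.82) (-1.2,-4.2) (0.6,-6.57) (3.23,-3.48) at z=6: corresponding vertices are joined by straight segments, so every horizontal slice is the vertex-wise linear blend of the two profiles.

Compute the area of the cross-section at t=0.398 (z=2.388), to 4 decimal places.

Area at t=0.398: 24.8087

Cross-section at t=0.398: each vertex is (1-t)·p0[i] + t·p1[i].
  v1: (1-0.398)·(1.44,2.52) + 0.398·(3.23,1.91) = (2.1524,2.2772)
  v2: (1-0.398)·(-3.11,2.17) + 0.398·(-2.84,0.82) = (-3.0025,1.6327)
  v3: (1-0.398)·(-2,-2.03) + 0.398·(-1.2,-4.2) = (-1.6816,-2.8937)
  v4: (1-0.398)·(-0.26,-2.66) + 0.398·(0.6,-6.57) = (0.0823,-4.2162)
  v5: (1-0.398)·(1.93,-1.4) + 0.398·(3.23,-3.48) = (2.4474,-2.2278)
Shoelace sum Σ(x_i·y_{i+1} − x_{i+1}·y_i):
  i=1: 2.1524·1.6327 − -3.0025·2.2772 = +10.3517 (running +10.3517)
  i=2: -3.0025·-2.8937 − -1.6816·1.6327 = +11.4339 (running +21.7856)
  i=3: -1.6816·-4.2162 − 0.0823·-2.8937 = +7.3280 (running +29.1136)
  i=4: 0.0823·-2.2278 − 2.4474·-4.2162 = +10.1354 (running +39.2490)
  i=5: 2.4474·2.2772 − 2.1524·-2.2278 = +10.3685 (running +49.6175)
Area = |Σ|/2 = |49.6175|/2 = 24.8087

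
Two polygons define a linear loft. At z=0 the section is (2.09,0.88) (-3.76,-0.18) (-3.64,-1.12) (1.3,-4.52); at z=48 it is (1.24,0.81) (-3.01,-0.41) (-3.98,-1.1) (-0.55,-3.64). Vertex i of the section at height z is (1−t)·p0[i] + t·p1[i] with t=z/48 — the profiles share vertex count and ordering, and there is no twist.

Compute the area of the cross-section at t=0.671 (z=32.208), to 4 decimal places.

Cross-section at t=0.671: each vertex is (1-t)·p0[i] + t·p1[i].
  v1: (1-0.671)·(2.09,0.88) + 0.671·(1.24,0.81) = (1.5196,0.8330)
  v2: (1-0.671)·(-3.76,-0.18) + 0.671·(-3.01,-0.41) = (-3.2567,-0.3343)
  v3: (1-0.671)·(-3.64,-1.12) + 0.671·(-3.98,-1.1) = (-3.8681,-1.1066)
  v4: (1-0.671)·(1.3,-4.52) + 0.671·(-0.55,-3.64) = (0.0586,-3.9295)
Shoelace sum Σ(x_i·y_{i+1} − x_{i+1}·y_i):
  i=1: 1.5196·-0.3343 − -3.2567·0.8330 = +2.2049 (running +2.2049)
  i=2: -3.2567·-1.1066 − -3.8681·-0.3343 = +2.3106 (running +4.5155)
  i=3: -3.8681·-3.9295 − 0.0586·-1.1066 = +15.2648 (running +19.7804)
  i=4: 0.0586·0.8330 − 1.5196·-3.9295 = +6.0204 (running +25.8007)
Area = |Σ|/2 = |25.8007|/2 = 12.9004

Area at t=0.671: 12.9004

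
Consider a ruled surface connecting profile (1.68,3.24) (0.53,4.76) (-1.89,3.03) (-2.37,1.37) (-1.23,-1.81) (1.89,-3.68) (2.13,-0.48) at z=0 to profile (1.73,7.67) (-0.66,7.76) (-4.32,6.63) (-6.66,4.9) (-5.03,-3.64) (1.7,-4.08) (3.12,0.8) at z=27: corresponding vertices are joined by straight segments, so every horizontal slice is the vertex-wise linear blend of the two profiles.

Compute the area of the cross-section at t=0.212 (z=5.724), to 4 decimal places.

Area at t=0.212: 35.5713

Cross-section at t=0.212: each vertex is (1-t)·p0[i] + t·p1[i].
  v1: (1-0.212)·(1.68,3.24) + 0.212·(1.73,7.67) = (1.6906,4.1792)
  v2: (1-0.212)·(0.53,4.76) + 0.212·(-0.66,7.76) = (0.2777,5.3960)
  v3: (1-0.212)·(-1.89,3.03) + 0.212·(-4.32,6.63) = (-2.4052,3.7932)
  v4: (1-0.212)·(-2.37,1.37) + 0.212·(-6.66,4.9) = (-3.2795,2.1184)
  v5: (1-0.212)·(-1.23,-1.81) + 0.212·(-5.03,-3.64) = (-2.0356,-2.1980)
  v6: (1-0.212)·(1.89,-3.68) + 0.212·(1.7,-4.08) = (1.8497,-3.7648)
  v7: (1-0.212)·(2.13,-0.48) + 0.212·(3.12,0.8) = (2.3399,-0.2086)
Shoelace sum Σ(x_i·y_{i+1} − x_{i+1}·y_i):
  i=1: 1.6906·5.3960 − 0.2777·4.1792 = +7.9618 (running +7.9618)
  i=2: 0.2777·3.7932 − -2.4052·5.3960 = +14.0317 (running +21.9935)
  i=3: -2.4052·2.1184 − -3.2795·3.7932 = +7.3447 (running +29.3383)
  i=4: -3.2795·-2.1980 − -2.0356·2.1184 = +11.5203 (running +40.8586)
  i=5: -2.0356·-3.7648 − 1.8497·-2.1980 = +11.7292 (running +52.5878)
  i=6: 1.8497·-0.2086 − 2.3399·-3.7648 = +8.4233 (running +61.0111)
  i=7: 2.3399·4.1792 − 1.6906·-0.2086 = +10.1315 (running +71.1425)
Area = |Σ|/2 = |71.1425|/2 = 35.5713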